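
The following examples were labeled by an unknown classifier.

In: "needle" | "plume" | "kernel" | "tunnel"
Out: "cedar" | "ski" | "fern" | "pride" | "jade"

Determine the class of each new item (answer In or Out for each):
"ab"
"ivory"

Out, Out

Rule: contains 'l'. This holds for each 'In' example and fails for each 'Out' one.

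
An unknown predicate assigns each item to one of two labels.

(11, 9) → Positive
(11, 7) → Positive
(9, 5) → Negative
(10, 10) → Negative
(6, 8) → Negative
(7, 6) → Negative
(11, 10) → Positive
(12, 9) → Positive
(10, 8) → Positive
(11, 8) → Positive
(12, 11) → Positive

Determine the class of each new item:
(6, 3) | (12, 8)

Negative, Positive

The pattern is that an item is 'Positive' exactly when: first > second AND sum ≥ 18.
(6, 3): 6 > 3, 6+3 = 9 — doesn't qualify, so Negative. (12, 8): 12 > 8, 12+8 = 20 — qualifies, so Positive.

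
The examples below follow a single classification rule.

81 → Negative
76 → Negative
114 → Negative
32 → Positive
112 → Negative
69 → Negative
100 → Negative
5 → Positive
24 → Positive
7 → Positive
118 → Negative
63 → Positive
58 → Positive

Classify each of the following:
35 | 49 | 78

Positive, Positive, Negative

The common property of the 'Positive' items is: at most 63. No 'Negative' item has it.
35: 35 ≤ 63 — has this property, so Positive.
49: 49 ≤ 63 — has this property, so Positive.
78: 78 > 63 — does not satisfy this, so Negative.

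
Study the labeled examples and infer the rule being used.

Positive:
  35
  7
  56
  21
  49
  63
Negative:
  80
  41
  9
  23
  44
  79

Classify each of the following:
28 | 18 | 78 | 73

Comparing the two groups points to one rule — multiple of 7.
28 — 28 = 7·4, hence Positive.
18 — 18 = 7·2 + 4, hence Negative.
78 — 78 = 7·11 + 1, hence Negative.
73 — 73 = 7·10 + 3, hence Negative.

Positive, Negative, Negative, Negative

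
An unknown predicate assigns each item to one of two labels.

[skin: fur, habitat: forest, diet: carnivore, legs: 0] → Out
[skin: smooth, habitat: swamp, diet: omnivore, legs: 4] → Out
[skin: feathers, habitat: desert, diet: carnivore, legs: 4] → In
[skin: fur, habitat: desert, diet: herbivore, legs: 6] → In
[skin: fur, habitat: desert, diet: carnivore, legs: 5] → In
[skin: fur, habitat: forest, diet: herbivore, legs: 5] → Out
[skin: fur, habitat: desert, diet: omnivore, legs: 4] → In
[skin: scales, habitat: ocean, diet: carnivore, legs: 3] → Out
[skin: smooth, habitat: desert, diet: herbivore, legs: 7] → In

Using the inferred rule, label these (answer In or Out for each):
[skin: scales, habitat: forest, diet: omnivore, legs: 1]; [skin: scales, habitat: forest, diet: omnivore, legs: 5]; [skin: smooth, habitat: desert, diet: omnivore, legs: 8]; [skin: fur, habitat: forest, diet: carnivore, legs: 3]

Out, Out, In, Out

Rule: habitat is desert. This holds for each 'In' example and fails for each 'Out' one.
[skin: scales, habitat: forest, diet: omnivore, legs: 1]: habitat is forest — does not satisfy this, so Out.
[skin: scales, habitat: forest, diet: omnivore, legs: 5]: habitat is forest — does not satisfy this, so Out.
[skin: smooth, habitat: desert, diet: omnivore, legs: 8]: habitat is desert — passes, so In.
[skin: fur, habitat: forest, diet: carnivore, legs: 3]: habitat is forest — does not satisfy this, so Out.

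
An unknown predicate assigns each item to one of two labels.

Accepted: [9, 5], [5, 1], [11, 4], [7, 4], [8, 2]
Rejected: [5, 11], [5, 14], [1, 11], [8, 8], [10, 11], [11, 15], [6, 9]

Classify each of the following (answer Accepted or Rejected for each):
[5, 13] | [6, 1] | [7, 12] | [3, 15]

Rule: first > second. This holds for each 'Accepted' example and fails for each 'Rejected' one.
[5, 13]: 5 < 13, doesn't qualify → Rejected. [6, 1]: 6 > 1, satisfies this → Accepted. [7, 12]: 7 < 12, doesn't qualify → Rejected. [3, 15]: 3 < 15, doesn't qualify → Rejected.

Rejected, Accepted, Rejected, Rejected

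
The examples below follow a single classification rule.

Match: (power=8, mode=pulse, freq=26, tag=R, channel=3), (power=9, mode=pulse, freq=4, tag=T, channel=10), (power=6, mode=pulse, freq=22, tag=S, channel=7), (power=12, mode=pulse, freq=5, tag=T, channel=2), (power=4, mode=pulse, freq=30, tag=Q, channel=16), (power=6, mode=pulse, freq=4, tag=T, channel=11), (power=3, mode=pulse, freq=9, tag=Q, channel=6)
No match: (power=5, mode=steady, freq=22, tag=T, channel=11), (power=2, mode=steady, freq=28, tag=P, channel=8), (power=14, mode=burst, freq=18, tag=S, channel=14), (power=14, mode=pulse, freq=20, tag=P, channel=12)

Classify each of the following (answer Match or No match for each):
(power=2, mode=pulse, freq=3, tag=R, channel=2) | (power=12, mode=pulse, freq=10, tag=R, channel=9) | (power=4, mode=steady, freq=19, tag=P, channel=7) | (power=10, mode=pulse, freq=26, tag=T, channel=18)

A rule that fits every label: mode is pulse AND power ≤ 12 — true of each 'Match' example, false of each 'No match' one.
(power=2, mode=pulse, freq=3, tag=R, channel=2): Match (mode is pulse, power = 2). (power=12, mode=pulse, freq=10, tag=R, channel=9): Match (mode is pulse, power = 12). (power=4, mode=steady, freq=19, tag=P, channel=7): No match (mode is steady, power = 4). (power=10, mode=pulse, freq=26, tag=T, channel=18): Match (mode is pulse, power = 10).

Match, Match, No match, Match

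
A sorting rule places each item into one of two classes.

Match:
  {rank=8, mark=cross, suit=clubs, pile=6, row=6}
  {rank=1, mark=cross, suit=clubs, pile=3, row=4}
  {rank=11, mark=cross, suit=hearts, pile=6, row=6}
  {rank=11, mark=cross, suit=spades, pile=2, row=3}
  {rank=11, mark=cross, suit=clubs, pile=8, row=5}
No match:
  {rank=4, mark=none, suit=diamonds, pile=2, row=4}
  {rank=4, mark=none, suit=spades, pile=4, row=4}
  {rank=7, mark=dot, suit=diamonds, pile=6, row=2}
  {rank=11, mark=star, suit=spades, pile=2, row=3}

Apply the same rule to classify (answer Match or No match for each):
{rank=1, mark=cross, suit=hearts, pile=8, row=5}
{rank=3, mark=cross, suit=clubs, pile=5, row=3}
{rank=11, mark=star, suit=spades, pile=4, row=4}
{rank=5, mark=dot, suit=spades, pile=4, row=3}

Match, Match, No match, No match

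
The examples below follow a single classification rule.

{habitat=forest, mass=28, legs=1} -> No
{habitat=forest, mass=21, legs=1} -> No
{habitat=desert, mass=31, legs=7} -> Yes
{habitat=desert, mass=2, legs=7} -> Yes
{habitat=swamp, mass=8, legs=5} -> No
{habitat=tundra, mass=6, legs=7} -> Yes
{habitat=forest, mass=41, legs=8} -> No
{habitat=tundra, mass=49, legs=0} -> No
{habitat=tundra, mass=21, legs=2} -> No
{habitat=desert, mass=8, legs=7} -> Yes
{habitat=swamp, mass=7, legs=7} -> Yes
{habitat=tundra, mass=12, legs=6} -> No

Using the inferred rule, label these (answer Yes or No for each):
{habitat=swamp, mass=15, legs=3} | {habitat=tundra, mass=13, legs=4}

Comparing the two groups points to one rule — legs = 7.
{habitat=swamp, mass=15, legs=3} → legs = 3 → No.
{habitat=tundra, mass=13, legs=4} → legs = 4 → No.

No, No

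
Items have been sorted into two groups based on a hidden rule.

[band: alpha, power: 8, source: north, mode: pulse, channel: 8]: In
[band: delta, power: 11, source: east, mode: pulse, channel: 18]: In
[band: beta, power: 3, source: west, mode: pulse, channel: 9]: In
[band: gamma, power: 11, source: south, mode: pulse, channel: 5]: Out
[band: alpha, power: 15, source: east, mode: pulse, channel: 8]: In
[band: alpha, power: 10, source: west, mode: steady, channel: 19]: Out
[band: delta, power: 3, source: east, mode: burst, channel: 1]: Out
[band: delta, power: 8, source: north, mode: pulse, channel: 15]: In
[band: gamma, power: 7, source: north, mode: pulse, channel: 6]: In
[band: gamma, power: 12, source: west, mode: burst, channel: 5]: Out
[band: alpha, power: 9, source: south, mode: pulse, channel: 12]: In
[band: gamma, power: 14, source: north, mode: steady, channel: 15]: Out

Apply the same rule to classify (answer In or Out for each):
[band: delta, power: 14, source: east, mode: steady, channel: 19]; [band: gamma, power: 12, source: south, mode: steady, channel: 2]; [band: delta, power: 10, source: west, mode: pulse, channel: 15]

Every 'In' example satisfies: mode is pulse AND channel ≥ 6. None of the 'Out' examples do.

Out, Out, In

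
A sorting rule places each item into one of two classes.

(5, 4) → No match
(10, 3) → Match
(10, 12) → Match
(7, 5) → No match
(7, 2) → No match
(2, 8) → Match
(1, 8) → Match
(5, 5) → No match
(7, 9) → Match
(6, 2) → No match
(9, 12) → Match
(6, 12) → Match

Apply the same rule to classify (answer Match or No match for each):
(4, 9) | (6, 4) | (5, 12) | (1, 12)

Match, No match, Match, Match

Every 'Match' example satisfies: max ≥ 8. None of the 'No match' examples do.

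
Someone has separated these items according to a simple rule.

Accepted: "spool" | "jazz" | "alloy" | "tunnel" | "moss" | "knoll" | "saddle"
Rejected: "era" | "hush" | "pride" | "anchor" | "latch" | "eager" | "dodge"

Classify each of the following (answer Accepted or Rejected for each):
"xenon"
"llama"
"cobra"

Rejected, Accepted, Rejected

Checking candidate rules against both groups, what survives is: has a double letter.
"xenon": Rejected (no doubled letter). "llama": Accepted ('ll' doubled). "cobra": Rejected (no doubled letter).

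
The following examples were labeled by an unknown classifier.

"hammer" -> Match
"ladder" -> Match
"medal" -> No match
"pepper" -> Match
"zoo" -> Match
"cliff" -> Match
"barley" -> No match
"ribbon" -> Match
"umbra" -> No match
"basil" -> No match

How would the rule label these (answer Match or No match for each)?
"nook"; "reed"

All 'Match' examples share one property — has a double letter — and every 'No match' example lacks it.
"nook": 'oo' doubled, meets the rule → Match.
"reed": 'ee' doubled, meets the rule → Match.

Match, Match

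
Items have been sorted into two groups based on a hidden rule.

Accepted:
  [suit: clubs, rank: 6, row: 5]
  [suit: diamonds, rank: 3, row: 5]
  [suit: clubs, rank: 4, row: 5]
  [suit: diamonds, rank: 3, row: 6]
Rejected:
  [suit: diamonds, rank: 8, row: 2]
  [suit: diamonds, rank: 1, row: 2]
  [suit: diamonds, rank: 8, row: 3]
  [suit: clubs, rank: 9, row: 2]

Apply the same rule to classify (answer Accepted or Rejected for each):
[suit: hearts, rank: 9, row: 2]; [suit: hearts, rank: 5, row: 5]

Rejected, Accepted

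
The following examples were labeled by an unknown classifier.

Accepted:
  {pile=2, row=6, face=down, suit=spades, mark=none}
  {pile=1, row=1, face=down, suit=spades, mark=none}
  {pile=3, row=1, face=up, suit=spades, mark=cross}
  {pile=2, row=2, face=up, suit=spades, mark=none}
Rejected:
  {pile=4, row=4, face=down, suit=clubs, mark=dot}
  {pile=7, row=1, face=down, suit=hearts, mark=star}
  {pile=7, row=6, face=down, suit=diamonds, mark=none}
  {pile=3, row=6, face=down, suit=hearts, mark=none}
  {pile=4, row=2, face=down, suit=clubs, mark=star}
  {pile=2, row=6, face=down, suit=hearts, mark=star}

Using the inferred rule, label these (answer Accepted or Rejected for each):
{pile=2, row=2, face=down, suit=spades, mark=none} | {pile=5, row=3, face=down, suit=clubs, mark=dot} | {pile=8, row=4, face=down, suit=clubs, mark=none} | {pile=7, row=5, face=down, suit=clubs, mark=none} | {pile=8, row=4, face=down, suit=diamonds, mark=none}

The rule appears to be: suit is spades.
Accepted: {pile=2, row=2, face=down, suit=spades, mark=none}, since suit is spades.
Rejected: {pile=5, row=3, face=down, suit=clubs, mark=dot}, since suit is clubs.
Rejected: {pile=8, row=4, face=down, suit=clubs, mark=none}, since suit is clubs.
Rejected: {pile=7, row=5, face=down, suit=clubs, mark=none}, since suit is clubs.
Rejected: {pile=8, row=4, face=down, suit=diamonds, mark=none}, since suit is diamonds.

Accepted, Rejected, Rejected, Rejected, Rejected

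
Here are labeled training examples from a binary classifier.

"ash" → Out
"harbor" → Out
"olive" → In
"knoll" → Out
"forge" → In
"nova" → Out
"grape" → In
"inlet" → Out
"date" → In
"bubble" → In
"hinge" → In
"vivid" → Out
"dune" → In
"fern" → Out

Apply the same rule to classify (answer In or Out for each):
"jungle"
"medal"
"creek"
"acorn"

The simplest hypothesis consistent with all the labels is: ends with 'e'.
In: "jungle", since ends with 'e'. Out: "medal", since ends with 'l'. Out: "creek", since ends with 'k'. Out: "acorn", since ends with 'n'.

In, Out, Out, Out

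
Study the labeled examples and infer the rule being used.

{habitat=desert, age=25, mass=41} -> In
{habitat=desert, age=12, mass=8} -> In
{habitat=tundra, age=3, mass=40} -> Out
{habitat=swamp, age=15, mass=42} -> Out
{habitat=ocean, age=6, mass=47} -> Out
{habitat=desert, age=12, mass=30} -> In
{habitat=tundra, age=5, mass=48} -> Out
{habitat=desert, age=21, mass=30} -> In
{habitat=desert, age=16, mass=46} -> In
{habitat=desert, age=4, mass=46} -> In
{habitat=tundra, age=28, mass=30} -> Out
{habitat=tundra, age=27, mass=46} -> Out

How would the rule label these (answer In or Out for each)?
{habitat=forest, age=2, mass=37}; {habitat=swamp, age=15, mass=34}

Out, Out

Rule: habitat is desert. This holds for each 'In' example and fails for each 'Out' one.
Out: {habitat=forest, age=2, mass=37}, since habitat is forest.
Out: {habitat=swamp, age=15, mass=34}, since habitat is swamp.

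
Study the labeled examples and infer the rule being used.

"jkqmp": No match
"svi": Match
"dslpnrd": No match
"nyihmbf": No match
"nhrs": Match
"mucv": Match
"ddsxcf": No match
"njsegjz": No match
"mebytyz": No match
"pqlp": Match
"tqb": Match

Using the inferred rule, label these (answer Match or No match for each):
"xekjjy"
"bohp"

No match, Match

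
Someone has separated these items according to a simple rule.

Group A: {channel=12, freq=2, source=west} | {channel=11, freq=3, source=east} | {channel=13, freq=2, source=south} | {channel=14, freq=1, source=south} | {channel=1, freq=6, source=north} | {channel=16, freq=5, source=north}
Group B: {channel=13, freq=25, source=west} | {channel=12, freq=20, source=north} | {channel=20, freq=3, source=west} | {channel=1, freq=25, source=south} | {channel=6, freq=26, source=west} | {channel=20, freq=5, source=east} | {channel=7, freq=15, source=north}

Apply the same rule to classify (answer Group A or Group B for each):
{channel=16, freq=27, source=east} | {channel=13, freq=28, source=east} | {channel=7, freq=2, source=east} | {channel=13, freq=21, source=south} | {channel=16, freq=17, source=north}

Group B, Group B, Group A, Group B, Group B

A rule that fits every label: freq ≤ 6 AND channel ≤ 16 — true of each 'Group A' example, false of each 'Group B' one.
{channel=16, freq=27, source=east}: Group B (freq = 27, channel = 16). {channel=13, freq=28, source=east}: Group B (freq = 28, channel = 13). {channel=7, freq=2, source=east}: Group A (freq = 2, channel = 7). {channel=13, freq=21, source=south}: Group B (freq = 21, channel = 13). {channel=16, freq=17, source=north}: Group B (freq = 17, channel = 16).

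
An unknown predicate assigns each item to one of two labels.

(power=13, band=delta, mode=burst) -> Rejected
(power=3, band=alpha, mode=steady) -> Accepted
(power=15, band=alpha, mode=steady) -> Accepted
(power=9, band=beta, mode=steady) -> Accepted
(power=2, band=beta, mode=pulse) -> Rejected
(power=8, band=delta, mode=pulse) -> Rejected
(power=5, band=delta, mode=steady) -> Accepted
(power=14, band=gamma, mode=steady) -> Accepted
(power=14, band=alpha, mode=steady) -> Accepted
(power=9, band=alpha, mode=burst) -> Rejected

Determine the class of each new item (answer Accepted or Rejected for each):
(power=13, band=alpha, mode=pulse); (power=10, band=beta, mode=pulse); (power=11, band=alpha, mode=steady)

Rejected, Rejected, Accepted

The distinguishing property — mode is steady — holds for all the 'Accepted' cases and none of the 'Rejected' cases.
(power=13, band=alpha, mode=pulse): mode is pulse — does not fit, so Rejected.
(power=10, band=beta, mode=pulse): mode is pulse — does not fit, so Rejected.
(power=11, band=alpha, mode=steady): mode is steady — fits, so Accepted.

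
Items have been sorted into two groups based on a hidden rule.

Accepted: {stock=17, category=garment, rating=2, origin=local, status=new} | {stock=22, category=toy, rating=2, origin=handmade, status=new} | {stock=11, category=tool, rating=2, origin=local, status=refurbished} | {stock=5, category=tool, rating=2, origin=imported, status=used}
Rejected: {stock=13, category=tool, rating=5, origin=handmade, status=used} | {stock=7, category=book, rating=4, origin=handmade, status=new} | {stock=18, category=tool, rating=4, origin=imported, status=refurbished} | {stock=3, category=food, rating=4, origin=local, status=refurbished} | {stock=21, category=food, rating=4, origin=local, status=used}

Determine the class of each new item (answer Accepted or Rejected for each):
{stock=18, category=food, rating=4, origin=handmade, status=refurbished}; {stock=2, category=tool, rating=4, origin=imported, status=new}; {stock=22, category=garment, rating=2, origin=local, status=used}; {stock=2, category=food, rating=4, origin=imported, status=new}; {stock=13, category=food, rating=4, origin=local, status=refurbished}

A rule that fits every label: rating = 2 — true of each 'Accepted' example, false of each 'Rejected' one.
{stock=18, category=food, rating=4, origin=handmade, status=refurbished}: Rejected (rating = 4).
{stock=2, category=tool, rating=4, origin=imported, status=new}: Rejected (rating = 4).
{stock=22, category=garment, rating=2, origin=local, status=used}: Accepted (rating = 2).
{stock=2, category=food, rating=4, origin=imported, status=new}: Rejected (rating = 4).
{stock=13, category=food, rating=4, origin=local, status=refurbished}: Rejected (rating = 4).

Rejected, Rejected, Accepted, Rejected, Rejected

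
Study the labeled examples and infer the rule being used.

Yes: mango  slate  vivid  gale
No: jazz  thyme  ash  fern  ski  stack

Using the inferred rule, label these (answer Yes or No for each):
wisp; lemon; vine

No, Yes, Yes

The classifier is using: has ≥ 2 vowels.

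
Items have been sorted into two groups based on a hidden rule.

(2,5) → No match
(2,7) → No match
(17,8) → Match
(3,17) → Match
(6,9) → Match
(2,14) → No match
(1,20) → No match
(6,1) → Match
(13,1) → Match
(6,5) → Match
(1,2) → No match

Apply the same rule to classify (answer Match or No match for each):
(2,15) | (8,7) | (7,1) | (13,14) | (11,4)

No match, Match, Match, Match, Match

The pattern is that an item is 'Match' exactly when: first ≥ 3.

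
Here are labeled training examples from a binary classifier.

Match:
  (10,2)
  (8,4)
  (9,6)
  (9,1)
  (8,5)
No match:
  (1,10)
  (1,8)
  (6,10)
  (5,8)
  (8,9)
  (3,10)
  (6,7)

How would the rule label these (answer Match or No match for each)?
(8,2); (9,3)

Every 'Match' example satisfies: first > second. None of the 'No match' examples do.
(8,2): 8 > 2 — satisfies this, so Match. (9,3): 9 > 3 — satisfies this, so Match.

Match, Match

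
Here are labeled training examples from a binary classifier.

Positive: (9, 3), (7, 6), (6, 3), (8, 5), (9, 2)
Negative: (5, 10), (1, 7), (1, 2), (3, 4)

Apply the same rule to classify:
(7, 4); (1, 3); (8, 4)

Positive, Negative, Positive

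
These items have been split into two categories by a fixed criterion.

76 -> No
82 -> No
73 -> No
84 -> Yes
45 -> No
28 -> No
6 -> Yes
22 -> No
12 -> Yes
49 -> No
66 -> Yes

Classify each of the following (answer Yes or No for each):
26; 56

The classifier is using: multiple of 6.
26: 26 = 6·4 + 2, does not satisfy this → No. 56: 56 = 6·9 + 2, does not satisfy this → No.

No, No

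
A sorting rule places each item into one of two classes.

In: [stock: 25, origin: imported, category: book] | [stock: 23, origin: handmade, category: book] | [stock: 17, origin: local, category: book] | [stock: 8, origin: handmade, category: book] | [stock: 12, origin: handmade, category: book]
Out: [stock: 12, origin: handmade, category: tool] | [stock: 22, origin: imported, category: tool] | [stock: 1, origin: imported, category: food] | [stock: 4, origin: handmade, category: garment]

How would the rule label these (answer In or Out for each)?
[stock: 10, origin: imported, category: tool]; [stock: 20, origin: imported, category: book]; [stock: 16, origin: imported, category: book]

Rule: category is book. This holds for each 'In' example and fails for each 'Out' one.
[stock: 10, origin: imported, category: tool]: category is tool — lacks this property, so Out. [stock: 20, origin: imported, category: book]: category is book — satisfies this, so In. [stock: 16, origin: imported, category: book]: category is book — satisfies this, so In.

Out, In, In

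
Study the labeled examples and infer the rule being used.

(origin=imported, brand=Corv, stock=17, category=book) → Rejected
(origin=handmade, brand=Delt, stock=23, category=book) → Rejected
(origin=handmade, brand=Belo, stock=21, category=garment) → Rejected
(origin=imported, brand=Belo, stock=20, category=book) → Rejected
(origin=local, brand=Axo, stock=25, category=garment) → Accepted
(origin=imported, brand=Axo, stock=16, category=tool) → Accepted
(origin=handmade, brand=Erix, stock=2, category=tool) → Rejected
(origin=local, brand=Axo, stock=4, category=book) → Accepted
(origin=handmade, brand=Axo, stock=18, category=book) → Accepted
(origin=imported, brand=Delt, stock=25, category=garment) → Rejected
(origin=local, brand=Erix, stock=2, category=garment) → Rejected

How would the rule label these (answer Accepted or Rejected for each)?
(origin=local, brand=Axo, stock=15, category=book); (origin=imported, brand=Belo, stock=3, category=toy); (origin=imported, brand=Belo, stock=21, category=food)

Accepted, Rejected, Rejected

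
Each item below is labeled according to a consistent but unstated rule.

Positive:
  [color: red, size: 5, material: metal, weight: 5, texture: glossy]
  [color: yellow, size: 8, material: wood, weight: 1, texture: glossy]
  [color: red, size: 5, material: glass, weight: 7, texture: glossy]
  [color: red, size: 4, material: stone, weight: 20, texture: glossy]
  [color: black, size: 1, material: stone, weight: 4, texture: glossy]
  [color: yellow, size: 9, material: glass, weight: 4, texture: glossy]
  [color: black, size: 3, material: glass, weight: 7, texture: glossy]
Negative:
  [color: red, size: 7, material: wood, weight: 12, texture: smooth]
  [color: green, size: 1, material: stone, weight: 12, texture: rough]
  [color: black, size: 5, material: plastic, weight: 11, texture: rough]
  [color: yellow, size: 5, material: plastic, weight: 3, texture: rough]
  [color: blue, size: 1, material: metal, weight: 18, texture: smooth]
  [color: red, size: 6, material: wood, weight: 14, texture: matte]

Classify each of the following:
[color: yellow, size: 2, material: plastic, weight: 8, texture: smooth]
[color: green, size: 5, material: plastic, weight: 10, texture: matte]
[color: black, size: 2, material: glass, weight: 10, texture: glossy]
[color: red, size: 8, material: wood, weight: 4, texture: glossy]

Negative, Negative, Positive, Positive

The classifier is using: texture is glossy.
[color: yellow, size: 2, material: plastic, weight: 8, texture: smooth] — texture is smooth, hence Negative. [color: green, size: 5, material: plastic, weight: 10, texture: matte] — texture is matte, hence Negative. [color: black, size: 2, material: glass, weight: 10, texture: glossy] — texture is glossy, hence Positive. [color: red, size: 8, material: wood, weight: 4, texture: glossy] — texture is glossy, hence Positive.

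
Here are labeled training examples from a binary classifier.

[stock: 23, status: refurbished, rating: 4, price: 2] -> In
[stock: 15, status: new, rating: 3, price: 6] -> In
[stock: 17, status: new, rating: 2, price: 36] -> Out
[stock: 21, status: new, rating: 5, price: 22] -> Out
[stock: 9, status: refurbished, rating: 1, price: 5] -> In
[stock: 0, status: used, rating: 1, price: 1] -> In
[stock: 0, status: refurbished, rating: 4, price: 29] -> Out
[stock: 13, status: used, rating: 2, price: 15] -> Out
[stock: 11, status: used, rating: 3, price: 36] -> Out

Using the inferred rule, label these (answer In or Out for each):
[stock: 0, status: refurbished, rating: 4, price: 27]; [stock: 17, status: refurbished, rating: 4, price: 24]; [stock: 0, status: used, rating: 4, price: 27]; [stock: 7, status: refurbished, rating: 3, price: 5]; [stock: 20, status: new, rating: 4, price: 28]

The distinguishing property — price ≤ 6 — holds for all the 'In' cases and none of the 'Out' cases.

Out, Out, Out, In, Out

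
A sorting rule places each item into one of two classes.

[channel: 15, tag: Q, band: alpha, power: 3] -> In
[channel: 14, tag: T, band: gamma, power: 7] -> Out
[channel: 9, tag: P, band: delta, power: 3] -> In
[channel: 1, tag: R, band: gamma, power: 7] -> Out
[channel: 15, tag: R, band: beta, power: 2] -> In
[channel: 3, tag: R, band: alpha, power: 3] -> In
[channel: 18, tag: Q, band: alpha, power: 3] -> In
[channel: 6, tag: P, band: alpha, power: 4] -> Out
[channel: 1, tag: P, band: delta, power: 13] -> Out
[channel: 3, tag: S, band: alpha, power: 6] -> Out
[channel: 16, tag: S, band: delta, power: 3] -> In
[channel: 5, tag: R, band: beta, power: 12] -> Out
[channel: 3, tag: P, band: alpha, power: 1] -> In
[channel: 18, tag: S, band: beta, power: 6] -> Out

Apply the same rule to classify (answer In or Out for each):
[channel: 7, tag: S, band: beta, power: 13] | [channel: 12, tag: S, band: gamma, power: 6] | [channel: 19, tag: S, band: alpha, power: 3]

Every 'In' example satisfies: power ≤ 3. None of the 'Out' examples do.
[channel: 7, tag: S, band: beta, power: 13]: power = 13 — does not fit, so Out. [channel: 12, tag: S, band: gamma, power: 6]: power = 6 — does not fit, so Out. [channel: 19, tag: S, band: alpha, power: 3]: power = 3 — matches, so In.

Out, Out, In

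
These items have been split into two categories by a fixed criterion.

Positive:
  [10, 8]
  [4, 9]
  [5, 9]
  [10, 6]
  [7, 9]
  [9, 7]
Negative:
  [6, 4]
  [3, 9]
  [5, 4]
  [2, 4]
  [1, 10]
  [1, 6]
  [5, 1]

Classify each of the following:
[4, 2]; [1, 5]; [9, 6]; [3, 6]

The classifier is using: sum ≥ 13.
[4, 2]: 4+2 = 6, fails the rule → Negative. [1, 5]: 1+5 = 6, fails the rule → Negative. [9, 6]: 9+6 = 15, has this property → Positive. [3, 6]: 3+6 = 9, fails the rule → Negative.

Negative, Negative, Positive, Negative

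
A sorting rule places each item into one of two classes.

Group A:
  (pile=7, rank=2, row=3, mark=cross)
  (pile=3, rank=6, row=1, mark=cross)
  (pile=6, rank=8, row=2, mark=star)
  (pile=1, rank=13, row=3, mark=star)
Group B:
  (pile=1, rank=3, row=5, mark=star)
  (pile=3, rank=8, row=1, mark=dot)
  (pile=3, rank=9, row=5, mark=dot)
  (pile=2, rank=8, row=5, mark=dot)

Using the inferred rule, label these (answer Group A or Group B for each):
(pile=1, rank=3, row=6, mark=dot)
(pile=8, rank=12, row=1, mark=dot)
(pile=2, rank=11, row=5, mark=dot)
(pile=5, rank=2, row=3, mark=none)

The classifier is using: mark is not dot AND row ≤ 3.
(pile=1, rank=3, row=6, mark=dot) — mark is dot, row = 6, hence Group B.
(pile=8, rank=12, row=1, mark=dot) — mark is dot, row = 1, hence Group B.
(pile=2, rank=11, row=5, mark=dot) — mark is dot, row = 5, hence Group B.
(pile=5, rank=2, row=3, mark=none) — mark is none, row = 3, hence Group A.

Group B, Group B, Group B, Group A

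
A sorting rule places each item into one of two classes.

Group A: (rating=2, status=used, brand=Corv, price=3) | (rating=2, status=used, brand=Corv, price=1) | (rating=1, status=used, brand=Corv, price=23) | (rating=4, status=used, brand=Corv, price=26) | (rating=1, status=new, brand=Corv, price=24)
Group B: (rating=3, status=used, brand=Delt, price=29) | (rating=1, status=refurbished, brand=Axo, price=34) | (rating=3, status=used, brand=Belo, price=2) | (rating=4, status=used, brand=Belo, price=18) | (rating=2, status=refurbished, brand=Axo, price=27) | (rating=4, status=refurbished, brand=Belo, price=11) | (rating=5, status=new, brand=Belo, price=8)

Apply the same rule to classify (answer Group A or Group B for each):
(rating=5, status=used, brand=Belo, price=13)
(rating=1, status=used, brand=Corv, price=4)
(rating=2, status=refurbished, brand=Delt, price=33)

Group B, Group A, Group B

The pattern is that an item is 'Group A' exactly when: brand is Corv.
(rating=5, status=used, brand=Belo, price=13): brand is Belo, lacks this property → Group B.
(rating=1, status=used, brand=Corv, price=4): brand is Corv, passes → Group A.
(rating=2, status=refurbished, brand=Delt, price=33): brand is Delt, lacks this property → Group B.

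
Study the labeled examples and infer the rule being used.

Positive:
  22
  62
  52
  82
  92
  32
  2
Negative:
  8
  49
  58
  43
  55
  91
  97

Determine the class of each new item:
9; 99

Negative, Negative

The classifier is using: ends in digit 2.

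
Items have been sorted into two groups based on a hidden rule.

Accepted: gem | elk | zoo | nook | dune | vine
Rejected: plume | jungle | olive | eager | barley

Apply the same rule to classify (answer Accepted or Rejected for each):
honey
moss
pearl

The rule appears to be: length ≤ 4.

Rejected, Accepted, Rejected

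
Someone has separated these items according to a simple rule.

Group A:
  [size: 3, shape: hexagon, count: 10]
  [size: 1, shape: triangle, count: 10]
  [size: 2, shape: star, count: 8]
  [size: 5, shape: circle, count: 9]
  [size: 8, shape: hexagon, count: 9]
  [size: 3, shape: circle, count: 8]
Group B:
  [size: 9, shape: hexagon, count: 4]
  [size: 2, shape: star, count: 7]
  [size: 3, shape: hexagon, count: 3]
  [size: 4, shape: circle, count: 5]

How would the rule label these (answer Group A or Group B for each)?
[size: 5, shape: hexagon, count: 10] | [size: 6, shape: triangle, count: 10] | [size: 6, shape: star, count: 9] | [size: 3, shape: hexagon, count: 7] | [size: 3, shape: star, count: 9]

Group A, Group A, Group A, Group B, Group A

The rule appears to be: count ≥ 8.
[size: 5, shape: hexagon, count: 10]: Group A (count = 10).
[size: 6, shape: triangle, count: 10]: Group A (count = 10).
[size: 6, shape: star, count: 9]: Group A (count = 9).
[size: 3, shape: hexagon, count: 7]: Group B (count = 7).
[size: 3, shape: star, count: 9]: Group A (count = 9).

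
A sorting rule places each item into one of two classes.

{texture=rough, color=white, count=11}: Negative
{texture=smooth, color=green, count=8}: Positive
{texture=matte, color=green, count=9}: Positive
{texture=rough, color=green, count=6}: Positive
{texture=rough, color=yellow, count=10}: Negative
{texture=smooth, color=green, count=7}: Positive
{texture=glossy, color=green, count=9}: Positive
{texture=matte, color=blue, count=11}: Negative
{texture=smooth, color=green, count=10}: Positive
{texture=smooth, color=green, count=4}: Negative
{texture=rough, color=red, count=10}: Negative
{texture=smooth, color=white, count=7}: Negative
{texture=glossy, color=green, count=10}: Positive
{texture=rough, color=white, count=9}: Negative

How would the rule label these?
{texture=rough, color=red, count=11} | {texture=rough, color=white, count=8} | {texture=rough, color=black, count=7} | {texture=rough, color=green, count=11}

The rule appears to be: color is green AND count ≥ 6.
{texture=rough, color=red, count=11}: color is red, count = 11 — lacks this property, so Negative.
{texture=rough, color=white, count=8}: color is white, count = 8 — lacks this property, so Negative.
{texture=rough, color=black, count=7}: color is black, count = 7 — lacks this property, so Negative.
{texture=rough, color=green, count=11}: color is green, count = 11 — fits, so Positive.

Negative, Negative, Negative, Positive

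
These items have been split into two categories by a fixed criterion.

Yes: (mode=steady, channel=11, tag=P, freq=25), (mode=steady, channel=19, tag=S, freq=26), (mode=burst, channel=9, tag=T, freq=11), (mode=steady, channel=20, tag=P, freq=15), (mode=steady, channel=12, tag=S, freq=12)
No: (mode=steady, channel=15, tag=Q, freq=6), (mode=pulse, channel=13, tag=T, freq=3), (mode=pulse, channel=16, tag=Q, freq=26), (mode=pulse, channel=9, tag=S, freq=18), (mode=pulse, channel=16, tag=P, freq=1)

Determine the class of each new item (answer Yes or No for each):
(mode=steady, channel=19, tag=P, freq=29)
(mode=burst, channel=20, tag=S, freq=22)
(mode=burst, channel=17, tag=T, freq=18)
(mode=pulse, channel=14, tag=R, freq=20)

One predicate separates the groups cleanly: mode is not pulse AND freq ≥ 11.
(mode=steady, channel=19, tag=P, freq=29) → mode is steady, freq = 29 → Yes.
(mode=burst, channel=20, tag=S, freq=22) → mode is burst, freq = 22 → Yes.
(mode=burst, channel=17, tag=T, freq=18) → mode is burst, freq = 18 → Yes.
(mode=pulse, channel=14, tag=R, freq=20) → mode is pulse, freq = 20 → No.

Yes, Yes, Yes, No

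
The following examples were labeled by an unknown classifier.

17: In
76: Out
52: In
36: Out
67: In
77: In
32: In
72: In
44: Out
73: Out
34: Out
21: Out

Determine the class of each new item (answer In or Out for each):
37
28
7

Rule: ≡ 2 (mod 5). This holds for each 'In' example and fails for each 'Out' one.
37: In (37 mod 5 = 2). 28: Out (28 mod 5 = 3). 7: In (7 mod 5 = 2).

In, Out, In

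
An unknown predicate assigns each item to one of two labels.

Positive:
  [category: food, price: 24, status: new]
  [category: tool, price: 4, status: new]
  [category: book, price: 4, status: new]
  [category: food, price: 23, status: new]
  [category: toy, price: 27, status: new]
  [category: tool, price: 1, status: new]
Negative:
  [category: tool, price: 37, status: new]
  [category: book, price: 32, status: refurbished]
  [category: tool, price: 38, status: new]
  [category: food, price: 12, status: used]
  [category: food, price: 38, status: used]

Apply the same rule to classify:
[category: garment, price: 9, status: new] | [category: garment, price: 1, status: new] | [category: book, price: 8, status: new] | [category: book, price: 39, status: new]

The rule appears to be: status is new AND price ≤ 27.
[category: garment, price: 9, status: new]: status is new, price = 9, meets the rule → Positive.
[category: garment, price: 1, status: new]: status is new, price = 1, meets the rule → Positive.
[category: book, price: 8, status: new]: status is new, price = 8, meets the rule → Positive.
[category: book, price: 39, status: new]: status is new, price = 39, does not pass → Negative.

Positive, Positive, Positive, Negative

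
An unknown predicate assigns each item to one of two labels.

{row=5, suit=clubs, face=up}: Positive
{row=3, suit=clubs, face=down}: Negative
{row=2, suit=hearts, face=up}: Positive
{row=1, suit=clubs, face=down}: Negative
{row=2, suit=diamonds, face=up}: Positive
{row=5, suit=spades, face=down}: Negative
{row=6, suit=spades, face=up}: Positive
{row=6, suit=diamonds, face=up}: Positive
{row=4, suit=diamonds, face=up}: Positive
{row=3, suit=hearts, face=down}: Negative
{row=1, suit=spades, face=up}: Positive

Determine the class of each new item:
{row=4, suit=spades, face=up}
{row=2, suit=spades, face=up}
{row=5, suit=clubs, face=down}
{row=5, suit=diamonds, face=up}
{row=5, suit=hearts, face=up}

Positive, Positive, Negative, Positive, Positive

The rule appears to be: face is up.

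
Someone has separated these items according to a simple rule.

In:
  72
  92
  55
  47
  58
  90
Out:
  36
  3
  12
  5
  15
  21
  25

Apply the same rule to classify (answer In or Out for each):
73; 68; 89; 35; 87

The distinguishing property — at least 47 — holds for all the 'In' cases and none of the 'Out' cases.
73: In (73 ≥ 47).
68: In (68 ≥ 47).
89: In (89 ≥ 47).
35: Out (35 < 47).
87: In (87 ≥ 47).

In, In, In, Out, In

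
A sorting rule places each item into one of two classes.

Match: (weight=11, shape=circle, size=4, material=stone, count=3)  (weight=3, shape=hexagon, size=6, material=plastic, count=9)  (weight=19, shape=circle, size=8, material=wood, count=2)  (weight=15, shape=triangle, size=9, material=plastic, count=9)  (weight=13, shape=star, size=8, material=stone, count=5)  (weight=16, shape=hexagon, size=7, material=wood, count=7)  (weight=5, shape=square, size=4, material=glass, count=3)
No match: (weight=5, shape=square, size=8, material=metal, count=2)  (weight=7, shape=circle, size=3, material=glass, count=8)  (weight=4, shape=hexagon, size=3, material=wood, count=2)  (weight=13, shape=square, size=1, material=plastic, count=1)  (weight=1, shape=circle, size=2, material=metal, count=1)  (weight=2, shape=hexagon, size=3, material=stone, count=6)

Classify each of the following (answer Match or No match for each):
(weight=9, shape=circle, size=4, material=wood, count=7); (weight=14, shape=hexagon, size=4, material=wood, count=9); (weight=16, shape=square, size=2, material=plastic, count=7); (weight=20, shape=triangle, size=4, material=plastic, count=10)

Match, Match, No match, Match

The classifier is using: material is not metal AND size ≥ 4.
Match: (weight=9, shape=circle, size=4, material=wood, count=7), since material is wood, size = 4. Match: (weight=14, shape=hexagon, size=4, material=wood, count=9), since material is wood, size = 4. No match: (weight=16, shape=square, size=2, material=plastic, count=7), since material is plastic, size = 2. Match: (weight=20, shape=triangle, size=4, material=plastic, count=10), since material is plastic, size = 4.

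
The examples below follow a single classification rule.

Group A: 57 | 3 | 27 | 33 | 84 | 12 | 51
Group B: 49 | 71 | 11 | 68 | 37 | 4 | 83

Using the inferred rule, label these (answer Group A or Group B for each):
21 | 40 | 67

A rule that fits every label: multiple of 3 — true of each 'Group A' example, false of each 'Group B' one.

Group A, Group B, Group B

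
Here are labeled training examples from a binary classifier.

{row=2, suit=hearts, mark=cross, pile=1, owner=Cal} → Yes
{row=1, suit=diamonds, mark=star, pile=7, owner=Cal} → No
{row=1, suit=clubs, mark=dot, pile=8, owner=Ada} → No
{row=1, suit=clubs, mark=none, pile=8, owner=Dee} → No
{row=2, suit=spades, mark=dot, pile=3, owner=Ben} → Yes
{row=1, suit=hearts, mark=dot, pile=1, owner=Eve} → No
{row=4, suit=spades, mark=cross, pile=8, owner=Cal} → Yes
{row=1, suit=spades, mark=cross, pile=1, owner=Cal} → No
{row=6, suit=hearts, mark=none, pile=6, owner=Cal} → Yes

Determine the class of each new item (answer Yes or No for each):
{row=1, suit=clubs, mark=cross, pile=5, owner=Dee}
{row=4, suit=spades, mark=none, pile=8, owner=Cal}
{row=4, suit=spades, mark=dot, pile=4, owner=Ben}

No, Yes, Yes

The simplest hypothesis consistent with all the labels is: row ≥ 2.
{row=1, suit=clubs, mark=cross, pile=5, owner=Dee}: row = 1 — fails the rule, so No.
{row=4, suit=spades, mark=none, pile=8, owner=Cal}: row = 4 — checks out, so Yes.
{row=4, suit=spades, mark=dot, pile=4, owner=Ben}: row = 4 — checks out, so Yes.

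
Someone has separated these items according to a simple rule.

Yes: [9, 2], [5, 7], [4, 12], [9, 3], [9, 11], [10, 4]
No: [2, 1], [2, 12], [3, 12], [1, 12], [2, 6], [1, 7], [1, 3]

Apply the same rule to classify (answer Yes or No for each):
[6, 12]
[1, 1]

Yes, No

One predicate separates the groups cleanly: first ≥ 4.
[6, 12]: first 6, fits → Yes.
[1, 1]: first 1, fails the rule → No.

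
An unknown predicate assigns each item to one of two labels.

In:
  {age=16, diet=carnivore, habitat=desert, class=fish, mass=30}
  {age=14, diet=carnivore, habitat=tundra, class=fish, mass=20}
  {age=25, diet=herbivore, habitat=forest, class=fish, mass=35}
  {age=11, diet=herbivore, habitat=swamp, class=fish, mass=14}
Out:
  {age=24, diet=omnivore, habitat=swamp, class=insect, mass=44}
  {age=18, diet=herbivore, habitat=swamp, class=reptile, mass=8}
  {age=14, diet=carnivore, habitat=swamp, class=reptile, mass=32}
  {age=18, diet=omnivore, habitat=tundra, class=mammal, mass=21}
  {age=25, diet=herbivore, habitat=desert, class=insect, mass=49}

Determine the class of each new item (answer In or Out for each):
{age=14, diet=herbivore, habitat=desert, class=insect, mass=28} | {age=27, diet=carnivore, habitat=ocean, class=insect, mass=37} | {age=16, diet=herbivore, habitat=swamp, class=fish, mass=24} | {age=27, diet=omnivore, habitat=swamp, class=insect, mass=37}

The simplest hypothesis consistent with all the labels is: class is fish.
Out: {age=14, diet=herbivore, habitat=desert, class=insect, mass=28}, since class is insect.
Out: {age=27, diet=carnivore, habitat=ocean, class=insect, mass=37}, since class is insect.
In: {age=16, diet=herbivore, habitat=swamp, class=fish, mass=24}, since class is fish.
Out: {age=27, diet=omnivore, habitat=swamp, class=insect, mass=37}, since class is insect.

Out, Out, In, Out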